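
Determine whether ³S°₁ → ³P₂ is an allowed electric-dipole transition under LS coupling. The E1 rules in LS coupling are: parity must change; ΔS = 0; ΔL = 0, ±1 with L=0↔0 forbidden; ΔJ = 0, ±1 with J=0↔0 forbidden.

Initial level: S=1, L=0, J=1, parity odd. Final level: S=1, L=1, J=2, parity even.
Parity must change: odd → even — ✓.
ΔS = 0: S: 1 → 1 — ✓.
ΔL = 0, ±1 (not L=0↔0): L: 0 → 1, ΔL = +1 — ✓.
ΔJ = 0, ±1 (not J=0↔0): J: 1 → 2, ΔJ = +1 — ✓.
All four E1 rules are satisfied.

allowed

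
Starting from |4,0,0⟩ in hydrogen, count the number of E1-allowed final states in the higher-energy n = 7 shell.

3

E1 requires Δl = ±1, so l_f ∈ {-1, 1}; with 0 ≤ l_f ≤ n_f−1 = 6, the allowed l_f values are {1}.
For l_f = 1: m_f ∈ {m_i−1, m_i, m_i+1} ∩ [−1, 1] = {-1, 0, 1} → 3 states.
Total: 3.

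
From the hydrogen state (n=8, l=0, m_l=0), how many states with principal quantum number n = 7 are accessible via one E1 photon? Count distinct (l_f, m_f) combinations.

E1 requires Δl = ±1, so l_f ∈ {-1, 1}; with 0 ≤ l_f ≤ n_f−1 = 6, the allowed l_f values are {1}.
For l_f = 1: m_f ∈ {m_i−1, m_i, m_i+1} ∩ [−1, 1] = {-1, 0, 1} → 3 states.
Total: 3.

3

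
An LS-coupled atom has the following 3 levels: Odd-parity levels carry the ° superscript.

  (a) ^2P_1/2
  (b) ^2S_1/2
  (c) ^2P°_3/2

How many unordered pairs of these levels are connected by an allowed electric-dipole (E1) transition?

2

(a)–(b): forbidden (parity).
(a)–(c): allowed.
(b)–(c): allowed.
Allowed pairs: 2 of 3.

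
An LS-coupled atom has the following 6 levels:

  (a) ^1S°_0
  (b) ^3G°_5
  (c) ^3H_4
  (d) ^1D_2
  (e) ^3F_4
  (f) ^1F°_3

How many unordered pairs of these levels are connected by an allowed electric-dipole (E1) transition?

(a)–(b): forbidden (parity, ΔS, ΔL, ΔJ).
(a)–(c): forbidden (ΔS, ΔL, ΔJ).
(a)–(d): forbidden (ΔL, ΔJ).
(a)–(e): forbidden (ΔS, ΔL, ΔJ).
(a)–(f): forbidden (parity, ΔL, ΔJ).
(b)–(c): allowed.
(b)–(d): forbidden (ΔS, ΔL, ΔJ).
(b)–(e): allowed.
(b)–(f): forbidden (parity, ΔS, ΔJ).
(c)–(d): forbidden (parity, ΔS, ΔL, ΔJ).
(c)–(e): forbidden (parity, ΔL).
(c)–(f): forbidden (ΔS, ΔL).
(d)–(e): forbidden (parity, ΔS, ΔJ).
(d)–(f): allowed.
(e)–(f): forbidden (ΔS).
Allowed pairs: 3 of 15.

3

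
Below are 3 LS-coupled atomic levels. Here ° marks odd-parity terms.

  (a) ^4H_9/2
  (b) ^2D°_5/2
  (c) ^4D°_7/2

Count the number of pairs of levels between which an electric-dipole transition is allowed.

(a)–(b): forbidden (ΔS, ΔL, ΔJ).
(a)–(c): forbidden (ΔL).
(b)–(c): forbidden (parity, ΔS).
Allowed pairs: 0 of 3.

0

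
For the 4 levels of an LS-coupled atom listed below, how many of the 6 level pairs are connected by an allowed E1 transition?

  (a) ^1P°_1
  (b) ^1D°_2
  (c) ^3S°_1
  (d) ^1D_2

(a)–(b): forbidden (parity).
(a)–(c): forbidden (parity, ΔS).
(a)–(d): allowed.
(b)–(c): forbidden (parity, ΔS, ΔL).
(b)–(d): allowed.
(c)–(d): forbidden (ΔS, ΔL).
Allowed pairs: 2 of 6.

2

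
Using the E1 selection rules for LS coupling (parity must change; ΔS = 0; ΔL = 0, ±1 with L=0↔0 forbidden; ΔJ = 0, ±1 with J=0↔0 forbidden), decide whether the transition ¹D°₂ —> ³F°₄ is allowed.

forbidden

Reading off the term symbols: S 0→1, L 2→3, J 2→4, parity odd→odd.
Parity must change: odd → odd — fails.
ΔS = 0: S: 0 → 1 — fails.
ΔL = 0, ±1 (not L=0↔0): L: 2 → 3, ΔL = +1 — passes.
ΔJ = 0, ±1 (not J=0↔0): J: 2 → 4, ΔJ = +2 — fails.
Rule(s) violated: parity, ΔS, ΔJ.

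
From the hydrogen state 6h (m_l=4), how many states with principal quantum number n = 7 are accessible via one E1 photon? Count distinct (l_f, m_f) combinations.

E1 requires Δl = ±1, so l_f ∈ {4, 6}; with 0 ≤ l_f ≤ n_f−1 = 6, the allowed l_f values are {4, 6}.
For l_f = 4: m_f ∈ {m_i−1, m_i, m_i+1} ∩ [−4, 4] = {3, 4} → 2 states.
For l_f = 6: m_f ∈ {m_i−1, m_i, m_i+1} ∩ [−6, 6] = {3, 4, 5} → 3 states.
Total: 5.

5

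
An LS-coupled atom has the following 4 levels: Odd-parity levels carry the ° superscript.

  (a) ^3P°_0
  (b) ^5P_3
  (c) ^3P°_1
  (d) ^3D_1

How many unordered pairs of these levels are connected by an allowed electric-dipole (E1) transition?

(a)–(b): forbidden (ΔS, ΔJ).
(a)–(c): forbidden (parity).
(a)–(d): allowed.
(b)–(c): forbidden (ΔS, ΔJ).
(b)–(d): forbidden (parity, ΔS, ΔJ).
(c)–(d): allowed.
Allowed pairs: 2 of 6.

2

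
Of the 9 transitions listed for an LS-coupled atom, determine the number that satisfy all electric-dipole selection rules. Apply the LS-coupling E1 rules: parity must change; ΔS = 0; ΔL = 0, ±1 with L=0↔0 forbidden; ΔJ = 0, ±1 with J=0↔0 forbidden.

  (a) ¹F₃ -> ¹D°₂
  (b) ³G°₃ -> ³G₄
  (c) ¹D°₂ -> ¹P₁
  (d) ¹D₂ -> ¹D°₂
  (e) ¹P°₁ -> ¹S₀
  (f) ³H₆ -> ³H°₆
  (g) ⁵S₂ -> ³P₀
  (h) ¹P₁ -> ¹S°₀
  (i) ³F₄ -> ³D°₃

8

(a) allowed
(b) allowed
(c) allowed
(d) allowed
(e) allowed
(f) allowed
(g) forbidden (parity, ΔS, ΔJ fail)
(h) allowed
(i) allowed
Total allowed: 8 of 9.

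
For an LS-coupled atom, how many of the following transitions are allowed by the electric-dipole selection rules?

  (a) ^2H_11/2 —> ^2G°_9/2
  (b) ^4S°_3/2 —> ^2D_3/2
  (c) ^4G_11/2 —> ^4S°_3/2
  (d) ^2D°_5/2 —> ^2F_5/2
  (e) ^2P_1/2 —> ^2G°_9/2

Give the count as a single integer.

(a) allowed
(b) forbidden (ΔS, ΔL fail)
(c) forbidden (ΔL, ΔJ fail)
(d) allowed
(e) forbidden (ΔL, ΔJ fail)
Total allowed: 2 of 5.

2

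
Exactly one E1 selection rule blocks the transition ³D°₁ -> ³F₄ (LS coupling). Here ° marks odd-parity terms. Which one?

the ΔJ = 0, ±1 rule

Parity must change: odd → even — passes.
ΔS = 0: S: 1 → 1 — passes.
ΔL = 0, ±1 (not L=0↔0): L: 2 → 3, ΔL = +1 — passes.
ΔJ = 0, ±1 (not J=0↔0): J: 1 → 4, ΔJ = +3 — fails.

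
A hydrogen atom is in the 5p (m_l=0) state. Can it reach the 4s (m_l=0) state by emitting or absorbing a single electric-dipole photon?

Δl = 0 − 1 = -1; the E1 rule Δl = ±1 is passes.
Δm_l = 0 − (0) = +0. E1 requires Δm_l = 0, ±1: passes.
All E1 selection rules are satisfied.

allowed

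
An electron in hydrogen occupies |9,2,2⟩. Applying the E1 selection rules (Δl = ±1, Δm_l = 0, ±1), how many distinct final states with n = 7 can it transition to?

4

E1 requires Δl = ±1, so l_f ∈ {1, 3}; with 0 ≤ l_f ≤ n_f−1 = 6, the allowed l_f values are {1, 3}.
For l_f = 1: m_f ∈ {m_i−1, m_i, m_i+1} ∩ [−1, 1] = {1} → 1 state.
For l_f = 3: m_f ∈ {m_i−1, m_i, m_i+1} ∩ [−3, 3] = {1, 2, 3} → 3 states.
Total: 4.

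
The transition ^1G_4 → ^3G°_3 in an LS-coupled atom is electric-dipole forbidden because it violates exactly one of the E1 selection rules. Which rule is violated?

the ΔS = 0 rule

Reading off the term symbols: S 0→1, L 4→4, J 4→3, parity even→odd.
ΔL = 0, ±1 (not L=0↔0): L: 4 → 4, ΔL = +0 — passes.
ΔS = 0: S: 0 → 1 — fails.
ΔJ = 0, ±1 (not J=0↔0): J: 4 → 3, ΔJ = -1 — passes.
Parity must change: even → odd — passes.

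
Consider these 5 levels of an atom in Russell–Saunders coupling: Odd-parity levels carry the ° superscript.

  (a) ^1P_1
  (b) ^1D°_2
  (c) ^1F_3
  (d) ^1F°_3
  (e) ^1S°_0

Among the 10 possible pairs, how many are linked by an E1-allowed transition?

(a)–(b): allowed.
(a)–(c): forbidden (parity, ΔL, ΔJ).
(a)–(d): forbidden (ΔL, ΔJ).
(a)–(e): allowed.
(b)–(c): allowed.
(b)–(d): forbidden (parity).
(b)–(e): forbidden (parity, ΔL, ΔJ).
(c)–(d): allowed.
(c)–(e): forbidden (ΔL, ΔJ).
(d)–(e): forbidden (parity, ΔL, ΔJ).
Allowed pairs: 4 of 10.

4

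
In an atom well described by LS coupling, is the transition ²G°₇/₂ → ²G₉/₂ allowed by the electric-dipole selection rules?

Reading off the term symbols: S 1/2→1/2, L 4→4, J 7/2→9/2, parity odd→even.
Parity must change: odd → even — ok.
ΔS = 0: S: 1/2 → 1/2 — ok.
ΔL = 0, ±1 (not L=0↔0): L: 4 → 4, ΔL = +0 — ok.
ΔJ = 0, ±1 (not J=0↔0): J: 7/2 → 9/2, ΔJ = +1 — ok.
All four E1 rules are satisfied.

allowed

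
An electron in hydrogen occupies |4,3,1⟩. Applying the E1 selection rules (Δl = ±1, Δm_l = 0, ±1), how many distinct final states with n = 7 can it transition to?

6

E1 requires Δl = ±1, so l_f ∈ {2, 4}; with 0 ≤ l_f ≤ n_f−1 = 6, the allowed l_f values are {2, 4}.
For l_f = 2: m_f ∈ {m_i−1, m_i, m_i+1} ∩ [−2, 2] = {0, 1, 2} → 3 states.
For l_f = 4: m_f ∈ {m_i−1, m_i, m_i+1} ∩ [−4, 4] = {0, 1, 2} → 3 states.
Total: 6.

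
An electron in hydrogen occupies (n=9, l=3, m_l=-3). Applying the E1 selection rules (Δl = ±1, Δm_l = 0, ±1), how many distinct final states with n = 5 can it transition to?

4

E1 requires Δl = ±1, so l_f ∈ {2, 4}; with 0 ≤ l_f ≤ n_f−1 = 4, the allowed l_f values are {2, 4}.
For l_f = 2: m_f ∈ {m_i−1, m_i, m_i+1} ∩ [−2, 2] = {-2} → 1 state.
For l_f = 4: m_f ∈ {m_i−1, m_i, m_i+1} ∩ [−4, 4] = {-4, -3, -2} → 3 states.
Total: 4.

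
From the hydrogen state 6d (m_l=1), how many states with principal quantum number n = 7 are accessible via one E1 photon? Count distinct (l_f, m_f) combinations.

E1 requires Δl = ±1, so l_f ∈ {1, 3}; with 0 ≤ l_f ≤ n_f−1 = 6, the allowed l_f values are {1, 3}.
For l_f = 1: m_f ∈ {m_i−1, m_i, m_i+1} ∩ [−1, 1] = {0, 1} → 2 states.
For l_f = 3: m_f ∈ {m_i−1, m_i, m_i+1} ∩ [−3, 3] = {0, 1, 2} → 3 states.
Total: 5.

5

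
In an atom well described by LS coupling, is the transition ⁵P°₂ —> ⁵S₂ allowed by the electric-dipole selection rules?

Reading off the term symbols: S 2→2, L 1→0, J 2→2, parity odd→even.
Parity must change: odd → even — passes.
ΔS = 0: S: 2 → 2 — passes.
ΔL = 0, ±1 (not L=0↔0): L: 1 → 0, ΔL = -1 — passes.
ΔJ = 0, ±1 (not J=0↔0): J: 2 → 2, ΔJ = +0 — passes.
All four E1 rules are satisfied.

allowed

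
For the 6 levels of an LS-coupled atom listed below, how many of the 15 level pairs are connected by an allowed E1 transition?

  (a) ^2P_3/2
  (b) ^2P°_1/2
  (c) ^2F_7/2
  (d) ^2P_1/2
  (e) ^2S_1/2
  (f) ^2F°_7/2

(a)–(b): allowed.
(a)–(c): forbidden (parity, ΔL, ΔJ).
(a)–(d): forbidden (parity).
(a)–(e): forbidden (parity).
(a)–(f): forbidden (ΔL, ΔJ).
(b)–(c): forbidden (ΔL, ΔJ).
(b)–(d): allowed.
(b)–(e): allowed.
(b)–(f): forbidden (parity, ΔL, ΔJ).
(c)–(d): forbidden (parity, ΔL, ΔJ).
(c)–(e): forbidden (parity, ΔL, ΔJ).
(c)–(f): allowed.
(d)–(e): forbidden (parity).
(d)–(f): forbidden (ΔL, ΔJ).
(e)–(f): forbidden (ΔL, ΔJ).
Allowed pairs: 4 of 15.

4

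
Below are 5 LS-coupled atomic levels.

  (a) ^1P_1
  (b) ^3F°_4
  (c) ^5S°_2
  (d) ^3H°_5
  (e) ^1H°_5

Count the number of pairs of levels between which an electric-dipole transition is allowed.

0

(a)–(b): forbidden (ΔS, ΔL, ΔJ).
(a)–(c): forbidden (ΔS).
(a)–(d): forbidden (ΔS, ΔL, ΔJ).
(a)–(e): forbidden (ΔL, ΔJ).
(b)–(c): forbidden (parity, ΔS, ΔL, ΔJ).
(b)–(d): forbidden (parity, ΔL).
(b)–(e): forbidden (parity, ΔS, ΔL).
(c)–(d): forbidden (parity, ΔS, ΔL, ΔJ).
(c)–(e): forbidden (parity, ΔS, ΔL, ΔJ).
(d)–(e): forbidden (parity, ΔS).
Allowed pairs: 0 of 10.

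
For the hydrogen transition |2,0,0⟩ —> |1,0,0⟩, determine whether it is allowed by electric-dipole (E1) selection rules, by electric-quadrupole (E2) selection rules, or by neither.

Δl = 0 − 0 = +0; l_i + l_f = 0.
Δm_l = +0.
E1 (Δl = ±1, |Δm_l| ≤ 1): not satisfied.
E2 (Δl = 0,±2, l_i+l_f ≥ 2, |Δm_l| ≤ 2): not satisfied.

neither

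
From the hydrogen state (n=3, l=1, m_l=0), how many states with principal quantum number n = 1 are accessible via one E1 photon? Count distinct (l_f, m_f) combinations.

E1 requires Δl = ±1, so l_f ∈ {0, 2}; with 0 ≤ l_f ≤ n_f−1 = 0, the allowed l_f values are {0}.
For l_f = 0: m_f ∈ {m_i−1, m_i, m_i+1} ∩ [−0, 0] = {0} → 1 state.
Total: 1.

1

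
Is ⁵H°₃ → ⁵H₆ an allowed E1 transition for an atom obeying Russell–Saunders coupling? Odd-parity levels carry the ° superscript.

Reading off the term symbols: S 2→2, L 5→5, J 3→6, parity odd→even.
ΔJ = 0, ±1 (not J=0↔0): J: 3 → 6, ΔJ = +3 — fails.
ΔS = 0: S: 2 → 2 — passes.
ΔL = 0, ±1 (not L=0↔0): L: 5 → 5, ΔL = +0 — passes.
Parity must change: odd → even — passes.
Rule(s) violated: ΔJ.

forbidden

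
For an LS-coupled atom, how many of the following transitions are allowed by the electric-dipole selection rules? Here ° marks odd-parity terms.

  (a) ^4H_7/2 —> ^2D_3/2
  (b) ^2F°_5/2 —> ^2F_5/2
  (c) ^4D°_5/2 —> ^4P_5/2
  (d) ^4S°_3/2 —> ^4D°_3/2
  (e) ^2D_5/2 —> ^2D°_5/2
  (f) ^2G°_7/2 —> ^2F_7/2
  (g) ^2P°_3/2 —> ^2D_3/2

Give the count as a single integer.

5

(a) forbidden (parity, ΔS, ΔL, ΔJ fail)
(b) allowed
(c) allowed
(d) forbidden (parity, ΔL fail)
(e) allowed
(f) allowed
(g) allowed
Total allowed: 5 of 7.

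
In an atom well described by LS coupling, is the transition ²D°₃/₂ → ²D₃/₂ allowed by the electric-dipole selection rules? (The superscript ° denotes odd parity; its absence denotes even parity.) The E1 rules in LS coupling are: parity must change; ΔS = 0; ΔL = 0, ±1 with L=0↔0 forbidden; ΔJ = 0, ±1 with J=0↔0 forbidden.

allowed

Reading off the term symbols: S 1/2→1/2, L 2→2, J 3/2→3/2, parity odd→even.
ΔS = 0: S: 1/2 → 1/2 — satisfied.
ΔL = 0, ±1 (not L=0↔0): L: 2 → 2, ΔL = +0 — satisfied.
Parity must change: odd → even — satisfied.
ΔJ = 0, ±1 (not J=0↔0): J: 3/2 → 3/2, ΔJ = +0 — satisfied.
All four E1 rules are satisfied.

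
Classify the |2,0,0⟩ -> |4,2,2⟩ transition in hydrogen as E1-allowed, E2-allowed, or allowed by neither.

E2

Δl = 2 − 0 = +2; l_i + l_f = 2.
Δm_l = +2.
E1 (Δl = ±1, |Δm_l| ≤ 1): not satisfied.
E2 (Δl = 0,±2, l_i+l_f ≥ 2, |Δm_l| ≤ 2): satisfied.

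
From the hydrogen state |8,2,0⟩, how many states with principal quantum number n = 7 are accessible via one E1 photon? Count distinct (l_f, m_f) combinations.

E1 requires Δl = ±1, so l_f ∈ {1, 3}; with 0 ≤ l_f ≤ n_f−1 = 6, the allowed l_f values are {1, 3}.
For l_f = 1: m_f ∈ {m_i−1, m_i, m_i+1} ∩ [−1, 1] = {-1, 0, 1} → 3 states.
For l_f = 3: m_f ∈ {m_i−1, m_i, m_i+1} ∩ [−3, 3] = {-1, 0, 1} → 3 states.
Total: 6.

6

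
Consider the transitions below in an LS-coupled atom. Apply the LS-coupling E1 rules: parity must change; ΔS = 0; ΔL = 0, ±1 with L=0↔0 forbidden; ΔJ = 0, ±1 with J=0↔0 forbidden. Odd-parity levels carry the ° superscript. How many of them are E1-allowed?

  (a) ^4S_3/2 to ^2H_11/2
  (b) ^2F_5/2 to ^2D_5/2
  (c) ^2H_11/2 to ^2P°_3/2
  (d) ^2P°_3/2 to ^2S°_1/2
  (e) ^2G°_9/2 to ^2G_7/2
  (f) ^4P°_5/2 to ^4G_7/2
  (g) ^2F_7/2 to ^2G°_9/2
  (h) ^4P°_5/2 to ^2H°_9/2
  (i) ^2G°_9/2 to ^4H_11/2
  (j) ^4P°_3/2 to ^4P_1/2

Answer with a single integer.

(a) forbidden (parity, ΔS, ΔL, ΔJ fail)
(b) forbidden (parity fails)
(c) forbidden (ΔL, ΔJ fail)
(d) forbidden (parity fails)
(e) allowed
(f) forbidden (ΔL fails)
(g) allowed
(h) forbidden (parity, ΔS, ΔL, ΔJ fail)
(i) forbidden (ΔS fails)
(j) allowed
Total allowed: 3 of 10.

3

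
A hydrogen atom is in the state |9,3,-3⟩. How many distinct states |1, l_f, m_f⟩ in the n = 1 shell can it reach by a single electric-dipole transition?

E1 requires l_f ∈ {2, 4}, but neither lies in [0, 0], so no final state is reachable.
Total: 0.

0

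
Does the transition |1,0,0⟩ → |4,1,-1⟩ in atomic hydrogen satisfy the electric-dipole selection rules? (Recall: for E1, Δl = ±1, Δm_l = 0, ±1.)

allowed

l: 0 → 1 (Δl = +1). Δl = ±1 satisfied.
Δm_l = -1 − (0) = -1. E1 requires Δm_l = 0, ±1: satisfied.
All E1 selection rules are satisfied.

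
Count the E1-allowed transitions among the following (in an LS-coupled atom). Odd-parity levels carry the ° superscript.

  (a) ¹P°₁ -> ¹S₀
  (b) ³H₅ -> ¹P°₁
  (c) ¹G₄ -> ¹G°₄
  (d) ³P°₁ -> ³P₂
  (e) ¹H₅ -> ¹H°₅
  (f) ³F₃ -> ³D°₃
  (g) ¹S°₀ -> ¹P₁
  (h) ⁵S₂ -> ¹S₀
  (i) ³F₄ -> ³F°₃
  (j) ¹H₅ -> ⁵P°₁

(a) allowed
(b) forbidden (ΔS, ΔL, ΔJ fail)
(c) allowed
(d) allowed
(e) allowed
(f) allowed
(g) allowed
(h) forbidden (parity, ΔS, ΔL, ΔJ fail)
(i) allowed
(j) forbidden (ΔS, ΔL, ΔJ fail)
Total allowed: 7 of 10.

7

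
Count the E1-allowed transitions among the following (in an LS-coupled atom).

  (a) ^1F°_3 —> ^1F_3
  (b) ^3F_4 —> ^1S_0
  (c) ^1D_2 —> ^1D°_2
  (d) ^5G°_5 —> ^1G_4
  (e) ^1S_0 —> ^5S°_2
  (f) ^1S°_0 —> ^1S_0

(a) allowed
(b) forbidden (parity, ΔS, ΔL, ΔJ fail)
(c) allowed
(d) forbidden (ΔS fails)
(e) forbidden (ΔS, ΔL, ΔJ fail)
(f) forbidden (ΔL, ΔJ fail)
Total allowed: 2 of 6.

2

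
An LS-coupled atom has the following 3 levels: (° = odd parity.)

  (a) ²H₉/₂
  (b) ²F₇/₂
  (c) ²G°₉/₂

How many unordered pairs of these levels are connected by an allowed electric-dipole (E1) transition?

2

(a)–(b): forbidden (parity, ΔL).
(a)–(c): allowed.
(b)–(c): allowed.
Allowed pairs: 2 of 3.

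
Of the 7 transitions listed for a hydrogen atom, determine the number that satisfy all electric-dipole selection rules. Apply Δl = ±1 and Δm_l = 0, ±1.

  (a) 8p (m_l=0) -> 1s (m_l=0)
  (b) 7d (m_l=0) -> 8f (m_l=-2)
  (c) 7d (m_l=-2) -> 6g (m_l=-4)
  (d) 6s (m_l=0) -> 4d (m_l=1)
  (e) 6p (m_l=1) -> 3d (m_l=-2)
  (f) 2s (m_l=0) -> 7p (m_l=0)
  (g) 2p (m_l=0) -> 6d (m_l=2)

(a) allowed
(b) forbidden — Δm_l = -2 (E1 requires Δm_l = 0, ±1)
(c) forbidden — Δl = +2 (E1 requires Δl = ±1); Δm_l = -2 (E1 requires Δm_l = 0, ±1)
(d) forbidden — Δl = +2 (E1 requires Δl = ±1)
(e) forbidden — Δm_l = -3 (E1 requires Δm_l = 0, ±1)
(f) allowed
(g) forbidden — Δm_l = +2 (E1 requires Δm_l = 0, ±1)
Total allowed: 2 of 7.

2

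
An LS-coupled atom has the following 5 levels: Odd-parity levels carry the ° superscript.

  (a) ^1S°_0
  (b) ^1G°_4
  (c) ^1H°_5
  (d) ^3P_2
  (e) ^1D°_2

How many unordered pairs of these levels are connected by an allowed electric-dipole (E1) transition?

(a)–(b): forbidden (parity, ΔL, ΔJ).
(a)–(c): forbidden (parity, ΔL, ΔJ).
(a)–(d): forbidden (ΔS, ΔJ).
(a)–(e): forbidden (parity, ΔL, ΔJ).
(b)–(c): forbidden (parity).
(b)–(d): forbidden (ΔS, ΔL, ΔJ).
(b)–(e): forbidden (parity, ΔL, ΔJ).
(c)–(d): forbidden (ΔS, ΔL, ΔJ).
(c)–(e): forbidden (parity, ΔL, ΔJ).
(d)–(e): forbidden (ΔS).
Allowed pairs: 0 of 10.

0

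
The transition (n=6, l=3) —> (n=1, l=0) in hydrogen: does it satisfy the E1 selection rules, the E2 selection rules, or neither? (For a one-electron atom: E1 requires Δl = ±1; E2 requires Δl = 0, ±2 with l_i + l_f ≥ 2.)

neither

Δl = 0 − 3 = -3; l_i + l_f = 3.
E1 (Δl = ±1): not satisfied.
E2 (Δl = 0,±2, l_i+l_f ≥ 2): not satisfied.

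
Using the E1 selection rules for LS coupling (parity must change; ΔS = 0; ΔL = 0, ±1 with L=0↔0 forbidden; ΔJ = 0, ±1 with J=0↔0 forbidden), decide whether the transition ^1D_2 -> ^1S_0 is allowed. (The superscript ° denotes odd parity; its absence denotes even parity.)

Initial level: S=0, L=2, J=2, parity even. Final level: S=0, L=0, J=0, parity even.
Parity must change: even → even — fails.
ΔS = 0: S: 0 → 0 — ok.
ΔL = 0, ±1 (not L=0↔0): L: 2 → 0, ΔL = -2 — fails.
ΔJ = 0, ±1 (not J=0↔0): J: 2 → 0, ΔJ = -2 — fails.
Rule(s) violated: parity, ΔL, ΔJ.

forbidden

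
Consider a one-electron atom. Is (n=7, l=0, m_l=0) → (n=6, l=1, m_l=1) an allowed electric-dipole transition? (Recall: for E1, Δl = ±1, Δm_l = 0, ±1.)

l: 0 → 1 (Δl = +1). Δl = ±1 ✓.
m_l: 0 → 1 (Δm_l = +1). |Δm_l| ≤ 1 ✓.
All E1 selection rules are satisfied.

allowed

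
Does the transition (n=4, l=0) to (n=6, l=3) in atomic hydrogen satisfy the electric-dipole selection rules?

forbidden

Δl = 3 − 0 = +3; the E1 rule Δl = ±1 is ✗.
The transition is electric-dipole forbidden.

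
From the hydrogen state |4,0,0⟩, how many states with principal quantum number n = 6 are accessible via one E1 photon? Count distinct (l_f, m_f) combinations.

3

E1 requires Δl = ±1, so l_f ∈ {-1, 1}; with 0 ≤ l_f ≤ n_f−1 = 5, the allowed l_f values are {1}.
For l_f = 1: m_f ∈ {m_i−1, m_i, m_i+1} ∩ [−1, 1] = {-1, 0, 1} → 3 states.
Total: 3.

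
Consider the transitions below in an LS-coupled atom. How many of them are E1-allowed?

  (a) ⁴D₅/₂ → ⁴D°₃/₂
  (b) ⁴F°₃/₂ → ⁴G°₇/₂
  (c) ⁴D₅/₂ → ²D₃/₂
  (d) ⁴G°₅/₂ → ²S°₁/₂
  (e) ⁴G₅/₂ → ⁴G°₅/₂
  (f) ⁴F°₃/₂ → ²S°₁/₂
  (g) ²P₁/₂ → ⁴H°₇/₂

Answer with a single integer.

(a) allowed
(b) forbidden (parity, ΔJ fail)
(c) forbidden (parity, ΔS fail)
(d) forbidden (parity, ΔS, ΔL, ΔJ fail)
(e) allowed
(f) forbidden (parity, ΔS, ΔL fail)
(g) forbidden (ΔS, ΔL, ΔJ fail)
Total allowed: 2 of 7.

2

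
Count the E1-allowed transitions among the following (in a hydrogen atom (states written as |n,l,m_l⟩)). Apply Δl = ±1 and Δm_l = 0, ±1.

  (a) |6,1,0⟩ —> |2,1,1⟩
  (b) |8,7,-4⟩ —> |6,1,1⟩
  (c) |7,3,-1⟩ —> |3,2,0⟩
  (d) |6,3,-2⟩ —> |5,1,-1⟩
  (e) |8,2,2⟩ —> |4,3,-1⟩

(a) forbidden — Δl = +0 (E1 requires Δl = ±1)
(b) forbidden — Δl = -6 (E1 requires Δl = ±1); Δm_l = +5 (E1 requires Δm_l = 0, ±1)
(c) allowed
(d) forbidden — Δl = -2 (E1 requires Δl = ±1)
(e) forbidden — Δm_l = -3 (E1 requires Δm_l = 0, ±1)
Total allowed: 1 of 5.

1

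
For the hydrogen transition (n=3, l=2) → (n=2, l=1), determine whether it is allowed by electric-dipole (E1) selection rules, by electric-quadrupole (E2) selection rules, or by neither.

Δl = 1 − 2 = -1; l_i + l_f = 3.
E1 (Δl = ±1): satisfied.
E2 (Δl = 0,±2, l_i+l_f ≥ 2): not satisfied.

E1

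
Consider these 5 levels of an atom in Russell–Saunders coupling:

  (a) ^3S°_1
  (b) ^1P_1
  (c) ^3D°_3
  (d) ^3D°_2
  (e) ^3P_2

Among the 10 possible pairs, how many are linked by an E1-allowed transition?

(a)–(b): forbidden (ΔS).
(a)–(c): forbidden (parity, ΔL, ΔJ).
(a)–(d): forbidden (parity, ΔL).
(a)–(e): allowed.
(b)–(c): forbidden (ΔS, ΔJ).
(b)–(d): forbidden (ΔS).
(b)–(e): forbidden (parity, ΔS).
(c)–(d): forbidden (parity).
(c)–(e): allowed.
(d)–(e): allowed.
Allowed pairs: 3 of 10.

3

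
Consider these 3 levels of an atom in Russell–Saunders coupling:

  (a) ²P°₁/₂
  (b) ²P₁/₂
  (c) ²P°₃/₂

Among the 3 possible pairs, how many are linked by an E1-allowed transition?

(a)–(b): allowed.
(a)–(c): forbidden (parity).
(b)–(c): allowed.
Allowed pairs: 2 of 3.

2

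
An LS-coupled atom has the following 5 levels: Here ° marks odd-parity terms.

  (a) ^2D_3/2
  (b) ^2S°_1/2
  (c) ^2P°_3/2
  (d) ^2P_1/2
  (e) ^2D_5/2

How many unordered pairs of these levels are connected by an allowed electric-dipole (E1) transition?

(a)–(b): forbidden (ΔL).
(a)–(c): allowed.
(a)–(d): forbidden (parity).
(a)–(e): forbidden (parity).
(b)–(c): forbidden (parity).
(b)–(d): allowed.
(b)–(e): forbidden (ΔL, ΔJ).
(c)–(d): allowed.
(c)–(e): allowed.
(d)–(e): forbidden (parity, ΔJ).
Allowed pairs: 4 of 10.

4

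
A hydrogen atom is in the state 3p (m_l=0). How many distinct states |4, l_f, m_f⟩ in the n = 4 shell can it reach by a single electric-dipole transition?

4

E1 requires Δl = ±1, so l_f ∈ {0, 2}; with 0 ≤ l_f ≤ n_f−1 = 3, the allowed l_f values are {0, 2}.
For l_f = 0: m_f ∈ {m_i−1, m_i, m_i+1} ∩ [−0, 0] = {0} → 1 state.
For l_f = 2: m_f ∈ {m_i−1, m_i, m_i+1} ∩ [−2, 2] = {-1, 0, 1} → 3 states.
Total: 4.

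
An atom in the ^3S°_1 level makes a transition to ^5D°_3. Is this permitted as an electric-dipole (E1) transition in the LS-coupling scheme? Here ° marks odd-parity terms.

forbidden

Initial level: S=1, L=0, J=1, parity odd. Final level: S=2, L=2, J=3, parity odd.
ΔJ = 0, ±1 (not J=0↔0): J: 1 → 3, ΔJ = +2 — ✗.
ΔS = 0: S: 1 → 2 — ✗.
Parity must change: odd → odd — ✗.
ΔL = 0, ±1 (not L=0↔0): L: 0 → 2, ΔL = +2 — ✗.
Rule(s) violated: parity, ΔS, ΔL, ΔJ.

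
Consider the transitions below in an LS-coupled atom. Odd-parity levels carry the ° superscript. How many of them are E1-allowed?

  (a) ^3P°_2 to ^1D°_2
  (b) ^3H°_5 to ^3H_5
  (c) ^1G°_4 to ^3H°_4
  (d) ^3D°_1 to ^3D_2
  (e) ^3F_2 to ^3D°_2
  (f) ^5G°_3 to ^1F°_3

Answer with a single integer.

(a) forbidden (parity, ΔS fail)
(b) allowed
(c) forbidden (parity, ΔS fail)
(d) allowed
(e) allowed
(f) forbidden (parity, ΔS fail)
Total allowed: 3 of 6.

3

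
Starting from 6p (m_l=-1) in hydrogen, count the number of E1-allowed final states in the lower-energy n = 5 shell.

E1 requires Δl = ±1, so l_f ∈ {0, 2}; with 0 ≤ l_f ≤ n_f−1 = 4, the allowed l_f values are {0, 2}.
For l_f = 0: m_f ∈ {m_i−1, m_i, m_i+1} ∩ [−0, 0] = {0} → 1 state.
For l_f = 2: m_f ∈ {m_i−1, m_i, m_i+1} ∩ [−2, 2] = {-2, -1, 0} → 3 states.
Total: 4.

4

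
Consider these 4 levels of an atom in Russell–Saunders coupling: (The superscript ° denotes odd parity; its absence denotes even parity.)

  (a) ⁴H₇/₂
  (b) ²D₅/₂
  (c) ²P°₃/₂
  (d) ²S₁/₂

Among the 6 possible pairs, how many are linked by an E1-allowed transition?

(a)–(b): forbidden (parity, ΔS, ΔL).
(a)–(c): forbidden (ΔS, ΔL, ΔJ).
(a)–(d): forbidden (parity, ΔS, ΔL, ΔJ).
(b)–(c): allowed.
(b)–(d): forbidden (parity, ΔL, ΔJ).
(c)–(d): allowed.
Allowed pairs: 2 of 6.

2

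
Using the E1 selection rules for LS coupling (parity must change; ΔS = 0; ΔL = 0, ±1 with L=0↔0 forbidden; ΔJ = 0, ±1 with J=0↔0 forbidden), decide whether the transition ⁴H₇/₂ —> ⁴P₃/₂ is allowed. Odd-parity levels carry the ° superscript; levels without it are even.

forbidden

Initial level: S=3/2, L=5, J=7/2, parity even. Final level: S=3/2, L=1, J=3/2, parity even.
Parity must change: even → even — fails.
ΔS = 0: S: 3/2 → 3/2 — ok.
ΔL = 0, ±1 (not L=0↔0): L: 5 → 1, ΔL = -4 — fails.
ΔJ = 0, ±1 (not J=0↔0): J: 7/2 → 3/2, ΔJ = -2 — fails.
Rule(s) violated: parity, ΔL, ΔJ.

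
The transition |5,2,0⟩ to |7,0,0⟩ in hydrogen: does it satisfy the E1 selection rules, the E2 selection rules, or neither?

Δl = 0 − 2 = -2; l_i + l_f = 2.
Δm_l = +0.
E1 (Δl = ±1, |Δm_l| ≤ 1): not satisfied.
E2 (Δl = 0,±2, l_i+l_f ≥ 2, |Δm_l| ≤ 2): satisfied.

E2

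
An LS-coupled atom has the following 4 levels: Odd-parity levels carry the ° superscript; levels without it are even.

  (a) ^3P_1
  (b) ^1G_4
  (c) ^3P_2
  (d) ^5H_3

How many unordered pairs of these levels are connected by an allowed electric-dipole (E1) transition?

0

(a)–(b): forbidden (parity, ΔS, ΔL, ΔJ).
(a)–(c): forbidden (parity).
(a)–(d): forbidden (parity, ΔS, ΔL, ΔJ).
(b)–(c): forbidden (parity, ΔS, ΔL, ΔJ).
(b)–(d): forbidden (parity, ΔS).
(c)–(d): forbidden (parity, ΔS, ΔL).
Allowed pairs: 0 of 6.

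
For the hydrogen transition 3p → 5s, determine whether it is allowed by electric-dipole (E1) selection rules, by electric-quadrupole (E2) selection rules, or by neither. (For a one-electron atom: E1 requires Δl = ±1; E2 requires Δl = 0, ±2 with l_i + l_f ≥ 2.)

E1

Δl = 0 − 1 = -1; l_i + l_f = 1.
E1 (Δl = ±1): satisfied.
E2 (Δl = 0,±2, l_i+l_f ≥ 2): not satisfied.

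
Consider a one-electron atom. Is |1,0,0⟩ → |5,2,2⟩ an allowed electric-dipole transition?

Initial l = 0, final l = 2, so Δl = +2. E1 requires Δl = ±1: fails.
Δm_l = 2 − (0) = +2. E1 requires Δm_l = 0, ±1: fails.
The transition is electric-dipole forbidden.

forbidden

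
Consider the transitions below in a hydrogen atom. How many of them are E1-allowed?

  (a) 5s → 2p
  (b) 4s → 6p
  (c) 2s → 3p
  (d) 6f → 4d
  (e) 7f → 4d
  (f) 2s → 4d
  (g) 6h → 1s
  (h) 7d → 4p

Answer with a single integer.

6

(a) allowed
(b) allowed
(c) allowed
(d) allowed
(e) allowed
(f) forbidden — Δl = +2 (E1 requires Δl = ±1)
(g) forbidden — Δl = -5 (E1 requires Δl = ±1)
(h) allowed
Total allowed: 6 of 8.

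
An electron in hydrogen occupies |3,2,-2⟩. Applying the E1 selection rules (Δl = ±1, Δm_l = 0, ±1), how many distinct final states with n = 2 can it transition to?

E1 requires Δl = ±1, so l_f ∈ {1, 3}; with 0 ≤ l_f ≤ n_f−1 = 1, the allowed l_f values are {1}.
For l_f = 1: m_f ∈ {m_i−1, m_i, m_i+1} ∩ [−1, 1] = {-1} → 1 state.
Total: 1.

1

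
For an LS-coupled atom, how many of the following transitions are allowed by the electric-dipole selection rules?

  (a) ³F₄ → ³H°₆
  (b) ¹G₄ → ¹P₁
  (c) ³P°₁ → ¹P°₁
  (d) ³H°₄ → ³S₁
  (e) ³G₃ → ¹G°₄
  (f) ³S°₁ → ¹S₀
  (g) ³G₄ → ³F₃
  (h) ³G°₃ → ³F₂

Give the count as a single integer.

(a) forbidden (ΔL, ΔJ fail)
(b) forbidden (parity, ΔL, ΔJ fail)
(c) forbidden (parity, ΔS fail)
(d) forbidden (ΔL, ΔJ fail)
(e) forbidden (ΔS fails)
(f) forbidden (ΔS, ΔL fail)
(g) forbidden (parity fails)
(h) allowed
Total allowed: 1 of 8.

1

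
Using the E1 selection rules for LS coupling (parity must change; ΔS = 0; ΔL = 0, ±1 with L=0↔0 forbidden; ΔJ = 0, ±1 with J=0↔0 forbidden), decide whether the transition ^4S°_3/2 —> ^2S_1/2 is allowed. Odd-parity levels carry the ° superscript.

Parity must change: odd → even — ok.
ΔS = 0: S: 3/2 → 1/2 — fails.
ΔL = 0, ±1 (not L=0↔0): L: 0 → 0, ΔL = +0 — fails.
ΔJ = 0, ±1 (not J=0↔0): J: 3/2 → 1/2, ΔJ = -1 — ok.
Rule(s) violated: ΔS, ΔL.

forbidden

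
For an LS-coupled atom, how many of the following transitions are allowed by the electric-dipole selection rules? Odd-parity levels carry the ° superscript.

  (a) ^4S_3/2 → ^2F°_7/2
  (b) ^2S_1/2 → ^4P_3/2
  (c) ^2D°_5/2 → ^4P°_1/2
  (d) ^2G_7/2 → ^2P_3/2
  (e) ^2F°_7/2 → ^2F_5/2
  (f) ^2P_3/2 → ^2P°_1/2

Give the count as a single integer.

(a) forbidden (ΔS, ΔL, ΔJ fail)
(b) forbidden (parity, ΔS fail)
(c) forbidden (parity, ΔS, ΔJ fail)
(d) forbidden (parity, ΔL, ΔJ fail)
(e) allowed
(f) allowed
Total allowed: 2 of 6.

2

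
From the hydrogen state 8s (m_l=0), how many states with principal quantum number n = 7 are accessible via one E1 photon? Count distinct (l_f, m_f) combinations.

E1 requires Δl = ±1, so l_f ∈ {-1, 1}; with 0 ≤ l_f ≤ n_f−1 = 6, the allowed l_f values are {1}.
For l_f = 1: m_f ∈ {m_i−1, m_i, m_i+1} ∩ [−1, 1] = {-1, 0, 1} → 3 states.
Total: 3.

3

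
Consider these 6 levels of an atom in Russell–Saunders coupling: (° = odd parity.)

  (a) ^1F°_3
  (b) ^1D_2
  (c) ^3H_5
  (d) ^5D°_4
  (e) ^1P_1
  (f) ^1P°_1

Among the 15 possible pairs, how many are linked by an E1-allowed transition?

(a)–(b): allowed.
(a)–(c): forbidden (ΔS, ΔL, ΔJ).
(a)–(d): forbidden (parity, ΔS).
(a)–(e): forbidden (ΔL, ΔJ).
(a)–(f): forbidden (parity, ΔL, ΔJ).
(b)–(c): forbidden (parity, ΔS, ΔL, ΔJ).
(b)–(d): forbidden (ΔS, ΔJ).
(b)–(e): forbidden (parity).
(b)–(f): allowed.
(c)–(d): forbidden (ΔS, ΔL).
(c)–(e): forbidden (parity, ΔS, ΔL, ΔJ).
(c)–(f): forbidden (ΔS, ΔL, ΔJ).
(d)–(e): forbidden (ΔS, ΔJ).
(d)–(f): forbidden (parity, ΔS, ΔJ).
(e)–(f): allowed.
Allowed pairs: 3 of 15.

3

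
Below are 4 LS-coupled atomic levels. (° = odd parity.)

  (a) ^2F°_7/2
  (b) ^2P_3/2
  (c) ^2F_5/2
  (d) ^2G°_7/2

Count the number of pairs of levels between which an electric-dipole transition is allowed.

2

(a)–(b): forbidden (ΔL, ΔJ).
(a)–(c): allowed.
(a)–(d): forbidden (parity).
(b)–(c): forbidden (parity, ΔL).
(b)–(d): forbidden (ΔL, ΔJ).
(c)–(d): allowed.
Allowed pairs: 2 of 6.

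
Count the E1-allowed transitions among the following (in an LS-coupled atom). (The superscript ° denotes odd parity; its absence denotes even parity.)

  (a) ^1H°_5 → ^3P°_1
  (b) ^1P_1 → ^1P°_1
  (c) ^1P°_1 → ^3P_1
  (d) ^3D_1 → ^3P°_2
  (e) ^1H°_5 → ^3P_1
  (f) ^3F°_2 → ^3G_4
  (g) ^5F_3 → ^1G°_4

2

(a) forbidden (parity, ΔS, ΔL, ΔJ fail)
(b) allowed
(c) forbidden (ΔS fails)
(d) allowed
(e) forbidden (ΔS, ΔL, ΔJ fail)
(f) forbidden (ΔJ fails)
(g) forbidden (ΔS fails)
Total allowed: 2 of 7.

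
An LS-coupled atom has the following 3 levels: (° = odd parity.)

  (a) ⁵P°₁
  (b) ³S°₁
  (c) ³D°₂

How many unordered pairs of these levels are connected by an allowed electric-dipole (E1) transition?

(a)–(b): forbidden (parity, ΔS).
(a)–(c): forbidden (parity, ΔS).
(b)–(c): forbidden (parity, ΔL).
Allowed pairs: 0 of 3.

0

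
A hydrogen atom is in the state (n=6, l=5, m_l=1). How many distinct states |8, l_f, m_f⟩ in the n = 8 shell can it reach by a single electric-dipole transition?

E1 requires Δl = ±1, so l_f ∈ {4, 6}; with 0 ≤ l_f ≤ n_f−1 = 7, the allowed l_f values are {4, 6}.
For l_f = 4: m_f ∈ {m_i−1, m_i, m_i+1} ∩ [−4, 4] = {0, 1, 2} → 3 states.
For l_f = 6: m_f ∈ {m_i−1, m_i, m_i+1} ∩ [−6, 6] = {0, 1, 2} → 3 states.
Total: 6.

6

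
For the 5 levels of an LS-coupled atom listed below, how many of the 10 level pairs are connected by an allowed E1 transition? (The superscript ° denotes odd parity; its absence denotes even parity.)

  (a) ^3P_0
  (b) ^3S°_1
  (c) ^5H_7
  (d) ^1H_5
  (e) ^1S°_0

1

(a)–(b): allowed.
(a)–(c): forbidden (parity, ΔS, ΔL, ΔJ).
(a)–(d): forbidden (parity, ΔS, ΔL, ΔJ).
(a)–(e): forbidden (ΔS, ΔJ).
(b)–(c): forbidden (ΔS, ΔL, ΔJ).
(b)–(d): forbidden (ΔS, ΔL, ΔJ).
(b)–(e): forbidden (parity, ΔS, ΔL).
(c)–(d): forbidden (parity, ΔS, ΔJ).
(c)–(e): forbidden (ΔS, ΔL, ΔJ).
(d)–(e): forbidden (ΔL, ΔJ).
Allowed pairs: 1 of 10.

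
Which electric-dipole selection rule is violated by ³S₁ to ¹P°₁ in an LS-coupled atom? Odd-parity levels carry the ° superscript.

Initial level: S=1, L=0, J=1, parity even. Final level: S=0, L=1, J=1, parity odd.
ΔL = 0, ±1 (not L=0↔0): L: 0 → 1, ΔL = +1 — ok.
ΔJ = 0, ±1 (not J=0↔0): J: 1 → 1, ΔJ = +0 — ok.
Parity must change: even → odd — ok.
ΔS = 0: S: 1 → 0 — fails.

the ΔS = 0 rule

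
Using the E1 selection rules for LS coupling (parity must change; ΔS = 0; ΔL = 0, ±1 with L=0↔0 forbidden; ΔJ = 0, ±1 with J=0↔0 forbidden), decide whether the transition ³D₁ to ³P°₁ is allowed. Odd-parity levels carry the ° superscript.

allowed

Initial level: S=1, L=2, J=1, parity even. Final level: S=1, L=1, J=1, parity odd.
ΔJ = 0, ±1 (not J=0↔0): J: 1 → 1, ΔJ = +0 — ok.
Parity must change: even → odd — ok.
ΔS = 0: S: 1 → 1 — ok.
ΔL = 0, ±1 (not L=0↔0): L: 2 → 1, ΔL = -1 — ok.
All four E1 rules are satisfied.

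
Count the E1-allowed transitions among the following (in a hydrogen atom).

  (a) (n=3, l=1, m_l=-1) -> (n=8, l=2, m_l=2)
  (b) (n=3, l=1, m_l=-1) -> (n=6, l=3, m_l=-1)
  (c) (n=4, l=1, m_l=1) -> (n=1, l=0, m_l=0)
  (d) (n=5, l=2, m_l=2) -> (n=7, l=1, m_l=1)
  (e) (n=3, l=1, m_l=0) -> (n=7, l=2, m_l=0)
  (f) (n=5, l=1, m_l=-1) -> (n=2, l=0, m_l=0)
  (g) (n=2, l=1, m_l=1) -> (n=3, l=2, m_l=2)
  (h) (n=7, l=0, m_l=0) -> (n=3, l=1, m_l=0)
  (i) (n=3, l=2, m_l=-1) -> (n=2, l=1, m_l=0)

7

(a) forbidden — Δm_l = +3 (E1 requires Δm_l = 0, ±1)
(b) forbidden — Δl = +2 (E1 requires Δl = ±1)
(c) allowed
(d) allowed
(e) allowed
(f) allowed
(g) allowed
(h) allowed
(i) allowed
Total allowed: 7 of 9.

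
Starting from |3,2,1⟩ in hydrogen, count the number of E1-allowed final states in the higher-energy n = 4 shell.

E1 requires Δl = ±1, so l_f ∈ {1, 3}; with 0 ≤ l_f ≤ n_f−1 = 3, the allowed l_f values are {1, 3}.
For l_f = 1: m_f ∈ {m_i−1, m_i, m_i+1} ∩ [−1, 1] = {0, 1} → 2 states.
For l_f = 3: m_f ∈ {m_i−1, m_i, m_i+1} ∩ [−3, 3] = {0, 1, 2} → 3 states.
Total: 5.

5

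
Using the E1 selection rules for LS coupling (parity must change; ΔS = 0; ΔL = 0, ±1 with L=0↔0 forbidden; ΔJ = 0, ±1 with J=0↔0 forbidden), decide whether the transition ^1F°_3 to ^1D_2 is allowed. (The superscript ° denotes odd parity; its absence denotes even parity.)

Reading off the term symbols: S 0→0, L 3→2, J 3→2, parity odd→even.
Parity must change: odd → even — satisfied.
ΔS = 0: S: 0 → 0 — satisfied.
ΔL = 0, ±1 (not L=0↔0): L: 3 → 2, ΔL = -1 — satisfied.
ΔJ = 0, ±1 (not J=0↔0): J: 3 → 2, ΔJ = -1 — satisfied.
All four E1 rules are satisfied.

allowed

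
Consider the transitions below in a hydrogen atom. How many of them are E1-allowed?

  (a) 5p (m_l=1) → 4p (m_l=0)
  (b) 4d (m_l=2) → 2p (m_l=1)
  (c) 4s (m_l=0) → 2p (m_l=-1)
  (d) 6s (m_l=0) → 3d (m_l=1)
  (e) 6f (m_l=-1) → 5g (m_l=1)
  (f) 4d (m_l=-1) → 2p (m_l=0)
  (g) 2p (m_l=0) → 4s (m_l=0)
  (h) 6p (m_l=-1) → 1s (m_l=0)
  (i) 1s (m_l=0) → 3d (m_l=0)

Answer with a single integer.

5

(a) forbidden — Δl = +0 (E1 requires Δl = ±1)
(b) allowed
(c) allowed
(d) forbidden — Δl = +2 (E1 requires Δl = ±1)
(e) forbidden — Δm_l = +2 (E1 requires Δm_l = 0, ±1)
(f) allowed
(g) allowed
(h) allowed
(i) forbidden — Δl = +2 (E1 requires Δl = ±1)
Total allowed: 5 of 9.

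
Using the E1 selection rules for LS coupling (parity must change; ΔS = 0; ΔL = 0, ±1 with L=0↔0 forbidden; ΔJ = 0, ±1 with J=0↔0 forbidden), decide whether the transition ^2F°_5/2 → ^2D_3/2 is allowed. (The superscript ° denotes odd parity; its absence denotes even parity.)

allowed

Reading off the term symbols: S 1/2→1/2, L 3→2, J 5/2→3/2, parity odd→even.
Parity must change: odd → even — satisfied.
ΔS = 0: S: 1/2 → 1/2 — satisfied.
ΔL = 0, ±1 (not L=0↔0): L: 3 → 2, ΔL = -1 — satisfied.
ΔJ = 0, ±1 (not J=0↔0): J: 5/2 → 3/2, ΔJ = -1 — satisfied.
All four E1 rules are satisfied.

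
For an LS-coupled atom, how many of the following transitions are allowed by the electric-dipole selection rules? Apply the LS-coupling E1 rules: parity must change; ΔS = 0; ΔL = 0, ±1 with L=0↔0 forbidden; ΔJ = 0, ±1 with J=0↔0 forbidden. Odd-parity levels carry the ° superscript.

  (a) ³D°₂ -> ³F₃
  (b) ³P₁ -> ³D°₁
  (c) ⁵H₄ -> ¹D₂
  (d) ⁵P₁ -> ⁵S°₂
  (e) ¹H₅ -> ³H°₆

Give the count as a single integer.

3

(a) allowed
(b) allowed
(c) forbidden (parity, ΔS, ΔL, ΔJ fail)
(d) allowed
(e) forbidden (ΔS fails)
Total allowed: 3 of 5.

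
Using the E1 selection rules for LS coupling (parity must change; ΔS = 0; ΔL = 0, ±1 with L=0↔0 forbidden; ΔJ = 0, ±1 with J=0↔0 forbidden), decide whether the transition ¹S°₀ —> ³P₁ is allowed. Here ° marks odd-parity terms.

Parity must change: odd → even — satisfied.
ΔS = 0: S: 0 → 1 — violated.
ΔL = 0, ±1 (not L=0↔0): L: 0 → 1, ΔL = +1 — satisfied.
ΔJ = 0, ±1 (not J=0↔0): J: 0 → 1, ΔJ = +1 — satisfied.
Rule(s) violated: ΔS.

forbidden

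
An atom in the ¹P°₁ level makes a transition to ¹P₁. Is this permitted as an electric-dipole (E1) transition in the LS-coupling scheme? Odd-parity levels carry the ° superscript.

allowed

Initial level: S=0, L=1, J=1, parity odd. Final level: S=0, L=1, J=1, parity even.
ΔS = 0: S: 0 → 0 — ok.
ΔJ = 0, ±1 (not J=0↔0): J: 1 → 1, ΔJ = +0 — ok.
Parity must change: odd → even — ok.
ΔL = 0, ±1 (not L=0↔0): L: 1 → 1, ΔL = +0 — ok.
All four E1 rules are satisfied.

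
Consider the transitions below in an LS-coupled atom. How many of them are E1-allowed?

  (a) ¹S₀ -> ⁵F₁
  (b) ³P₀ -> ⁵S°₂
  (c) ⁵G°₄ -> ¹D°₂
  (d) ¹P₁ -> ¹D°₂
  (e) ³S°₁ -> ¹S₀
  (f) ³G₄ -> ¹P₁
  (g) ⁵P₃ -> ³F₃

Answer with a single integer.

1

(a) forbidden (parity, ΔS, ΔL fail)
(b) forbidden (ΔS, ΔJ fail)
(c) forbidden (parity, ΔS, ΔL, ΔJ fail)
(d) allowed
(e) forbidden (ΔS, ΔL fail)
(f) forbidden (parity, ΔS, ΔL, ΔJ fail)
(g) forbidden (parity, ΔS, ΔL fail)
Total allowed: 1 of 7.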